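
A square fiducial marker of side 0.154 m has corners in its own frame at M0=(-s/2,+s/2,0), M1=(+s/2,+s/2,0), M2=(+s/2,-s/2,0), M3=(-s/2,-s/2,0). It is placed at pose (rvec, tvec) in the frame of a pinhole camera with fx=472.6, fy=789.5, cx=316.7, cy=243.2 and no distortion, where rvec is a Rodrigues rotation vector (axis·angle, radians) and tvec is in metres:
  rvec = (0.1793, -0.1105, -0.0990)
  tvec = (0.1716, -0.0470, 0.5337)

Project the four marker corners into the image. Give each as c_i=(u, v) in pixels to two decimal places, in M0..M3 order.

Intrinsics K: fx=472.6, fy=789.5, cx=316.7, cy=243.2
Marker side s = 0.154 m; corners in marker frame (Z=0):
  M0 = (-0.0770, +0.0770, 0)
  M1 = (+0.0770, +0.0770, 0)
  M2 = (+0.0770, -0.0770, 0)
  M3 = (-0.0770, -0.0770, 0)
rvec = (0.1793, -0.1105, -0.0990), |rvec| = θ = 0.23272 rad = 13.334°
Rodrigues: sinθ=0.23063, 1−cosθ=0.02696; R = I + sinθ·[k]× + (1−cosθ)·[k]×²:
    [+0.98904 +0.08825 -0.11834]
    [-0.10797 +0.97912 -0.17224]
    [+0.10067 +0.18313 +0.97792]
t = (0.1716, -0.0470, 0.5337) m
M0: Pc = R·M0+t = (+0.10224, +0.03671, +0.54005); u = 472.6·(+0.10224)/0.54005 + 316.7 = 406.1695, v = 789.5·(+0.03671)/0.54005 + 243.2 = 296.8605
M1: Pc = R·M1+t = (+0.25455, +0.02008, +0.55555); u = 472.6·(+0.25455)/0.55555 + 316.7 = 533.2429, v = 789.5·(+0.02008)/0.55555 + 243.2 = 271.7337
M2: Pc = R·M2+t = (+0.24096, -0.13071, +0.52735); u = 472.6·(+0.24096)/0.52735 + 316.7 = 532.6443, v = 789.5·(-0.13071)/0.52735 + 243.2 = 47.5192
M3: Pc = R·M3+t = (+0.08865, -0.11408, +0.51185); u = 472.6·(+0.08865)/0.51185 + 316.7 = 398.5512, v = 789.5·(-0.11408)/0.51185 + 243.2 = 67.2394

c0=(406.17, 296.86) c1=(533.24, 271.73) c2=(532.64, 47.52) c3=(398.55, 67.24)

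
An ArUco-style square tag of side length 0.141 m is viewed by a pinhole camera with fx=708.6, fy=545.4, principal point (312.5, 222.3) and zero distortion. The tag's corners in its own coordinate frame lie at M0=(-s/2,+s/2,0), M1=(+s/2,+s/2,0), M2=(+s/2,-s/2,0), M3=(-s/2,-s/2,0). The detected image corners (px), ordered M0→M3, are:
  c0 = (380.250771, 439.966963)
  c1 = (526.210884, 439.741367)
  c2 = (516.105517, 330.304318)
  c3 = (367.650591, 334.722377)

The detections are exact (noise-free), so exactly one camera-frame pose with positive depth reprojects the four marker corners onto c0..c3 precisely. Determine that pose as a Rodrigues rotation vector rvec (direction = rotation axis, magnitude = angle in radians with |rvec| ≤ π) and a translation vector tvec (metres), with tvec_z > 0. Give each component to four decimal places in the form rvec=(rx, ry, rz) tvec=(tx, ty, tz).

Intrinsics K: fx=708.6, fy=545.4, cx=312.5, cy=222.3
Marker side s = 0.141 m; corners in marker frame (Z=0):
  M0 = (-0.0705, +0.0705, 0)
  M1 = (+0.0705, +0.0705, 0)
  M2 = (+0.0705, -0.0705, 0)
  M3 = (-0.0705, -0.0705, 0)
Detected image corners:
  c0 = (380.250771, 439.966963) px
  c1 = (526.210884, 439.741367) px
  c2 = (516.105517, 330.304318) px
  c3 = (367.650591, 334.722377) px
Planar DLT: solve 8×8 A·h = b for H (H[2,2]=1):
  H  [+921.33080 +143.93658 +446.18947]
  H  [-122.11247 +815.57179 +386.74091]
  H  [-0.27395 +0.14132 +1.00000]
B = K⁻¹H; ‖b₁‖=1.451537, ‖b₂‖=1.451537; λ = 2/(‖b₁‖+‖b₂‖) = 0.688925, sign → tz>0 ⇒ λ=+0.688925
r₁ = λ·B[:,0] = (+0.97898,-0.07732,-0.18873); r₂ = λ·B[:,1] = (+0.09700,+0.99051,+0.09736)
r₃ = r₁×r₂ = (+0.17941,-0.11362,+0.97719); SVD([r₁ r₂ r₃]) → R = UVᵀ:
  R  [+0.97898 +0.09700 +0.17941]
  R  [-0.07732 +0.99051 -0.11362]
  R  [-0.18873 +0.09736 +0.97719]
t = (+0.12998, +0.20771, +0.68892) m
tr R = 2.946682; θ = arccos((tr R − 1)/2) = 0.231423 rad = 13.260°
axis k = ((R−Rᵀ)₃₂, (R−Rᵀ)₁₃, (R−Rᵀ)₂₁) / (2 sinθ) = (+0.459932, +0.802525, -0.380023)
rvec = θ·k = (+0.106439, +0.185722, -0.087946)

rvec=(0.1064, 0.1857, -0.0879) tvec=(0.1300, 0.2077, 0.6889)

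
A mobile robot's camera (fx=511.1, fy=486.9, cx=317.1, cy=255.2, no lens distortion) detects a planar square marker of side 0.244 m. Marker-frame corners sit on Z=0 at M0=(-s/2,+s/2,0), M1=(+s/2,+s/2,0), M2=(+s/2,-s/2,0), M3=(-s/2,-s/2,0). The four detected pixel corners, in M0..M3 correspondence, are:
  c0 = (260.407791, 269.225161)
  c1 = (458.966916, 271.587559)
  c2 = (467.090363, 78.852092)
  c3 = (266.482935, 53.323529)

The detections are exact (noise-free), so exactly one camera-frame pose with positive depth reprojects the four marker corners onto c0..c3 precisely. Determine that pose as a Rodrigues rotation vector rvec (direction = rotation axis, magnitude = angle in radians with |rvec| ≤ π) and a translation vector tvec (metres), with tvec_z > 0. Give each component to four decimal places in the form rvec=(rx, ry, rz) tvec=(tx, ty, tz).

rvec=(0.0382, -0.2731, 0.0257) tvec=(0.0593, -0.1034, 0.5863)

Intrinsics K: fx=511.1, fy=486.9, cx=317.1, cy=255.2
Marker side s = 0.244 m; corners in marker frame (Z=0):
  M0 = (-0.1220, +0.1220, 0)
  M1 = (+0.1220, +0.1220, 0)
  M2 = (+0.1220, -0.1220, 0)
  M3 = (-0.1220, -0.1220, 0)
Detected image corners:
  c0 = (260.407791, 269.225161) px
  c1 = (458.966916, 271.587559) px
  c2 = (467.090363, 78.852092) px
  c3 = (266.482935, 53.323529) px
Planar DLT: solve 8×8 A·h = b for H (H[2,2]=1):
  H  [+985.27521 -8.10083 +368.82044]
  H  [+134.32543 +844.53672 +169.36745]
  H  [+0.46069 +0.05845 +1.00000]
B = K⁻¹H; ‖b₁‖=1.705682, ‖b₂‖=1.705682; λ = 2/(‖b₁‖+‖b₂‖) = 0.586276, sign → tz>0 ⇒ λ=+0.586276
r₁ = λ·B[:,0] = (+0.96262,+0.02018,+0.27009); r₂ = λ·B[:,1] = (-0.03055,+0.99895,+0.03427)
r₃ = r₁×r₂ = (-0.26912,-0.04124,+0.96222); SVD([r₁ r₂ r₃]) → R = UVᵀ:
  R  [+0.96262 -0.03055 -0.26912]
  R  [+0.02018 +0.99895 -0.04124]
  R  [+0.27009 +0.03427 +0.96222]
t = (+0.05933, -0.10335, +0.58628) m
tr R = 2.923792; θ = arccos((tr R − 1)/2) = 0.276941 rad = 15.868°
axis k = ((R−Rᵀ)₃₂, (R−Rᵀ)₁₃, (R−Rᵀ)₂₁) / (2 sinθ) = (+0.138077, -0.986067, +0.092769)
rvec = θ·k = (+0.038239, -0.273083, +0.025692)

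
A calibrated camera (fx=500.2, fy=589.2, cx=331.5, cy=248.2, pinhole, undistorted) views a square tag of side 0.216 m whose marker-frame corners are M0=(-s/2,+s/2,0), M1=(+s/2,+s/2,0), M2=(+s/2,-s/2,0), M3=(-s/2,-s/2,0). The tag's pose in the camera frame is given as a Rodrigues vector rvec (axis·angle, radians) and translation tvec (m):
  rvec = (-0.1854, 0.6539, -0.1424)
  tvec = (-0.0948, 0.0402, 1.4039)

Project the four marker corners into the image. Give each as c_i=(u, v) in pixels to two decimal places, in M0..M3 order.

Intrinsics K: fx=500.2, fy=589.2, cx=331.5, cy=248.2
Marker side s = 0.216 m; corners in marker frame (Z=0):
  M0 = (-0.1080, +0.1080, 0)
  M1 = (+0.1080, +0.1080, 0)
  M2 = (+0.1080, -0.1080, 0)
  M3 = (-0.1080, -0.1080, 0)
rvec = (-0.1854, 0.6539, -0.1424), |rvec| = θ = 0.69443 rad = 39.788°
Rodrigues: sinθ=0.63995, 1−cosθ=0.23158; R = I + sinθ·[k]× + (1−cosθ)·[k]×²:
    [+0.78492 +0.07301 +0.61528]
    [-0.18945 +0.97376 +0.12614]
    [-0.58992 -0.21557 +0.77816]
t = (-0.0948, 0.0402, 1.4039) m
M0: Pc = R·M0+t = (-0.17169, +0.16583, +1.44433); u = 500.2·(-0.17169)/1.44433 + 331.5 = 272.0414, v = 589.2·(+0.16583)/1.44433 + 248.2 = 315.8470
M1: Pc = R·M1+t = (-0.00214, +0.12491, +1.31691); u = 500.2·(-0.00214)/1.31691 + 331.5 = 330.6859, v = 589.2·(+0.12491)/1.31691 + 248.2 = 304.0841
M2: Pc = R·M2+t = (-0.01791, -0.08543, +1.36347); u = 500.2·(-0.01791)/1.36347 + 331.5 = 324.9284, v = 589.2·(-0.08543)/1.36347 + 248.2 = 211.2847
M3: Pc = R·M3+t = (-0.18746, -0.04451, +1.49089); u = 500.2·(-0.18746)/1.49089 + 331.5 = 268.6076, v = 589.2·(-0.04451)/1.49089 + 248.2 = 230.6115

c0=(272.04, 315.85) c1=(330.69, 304.08) c2=(324.93, 211.28) c3=(268.61, 230.61)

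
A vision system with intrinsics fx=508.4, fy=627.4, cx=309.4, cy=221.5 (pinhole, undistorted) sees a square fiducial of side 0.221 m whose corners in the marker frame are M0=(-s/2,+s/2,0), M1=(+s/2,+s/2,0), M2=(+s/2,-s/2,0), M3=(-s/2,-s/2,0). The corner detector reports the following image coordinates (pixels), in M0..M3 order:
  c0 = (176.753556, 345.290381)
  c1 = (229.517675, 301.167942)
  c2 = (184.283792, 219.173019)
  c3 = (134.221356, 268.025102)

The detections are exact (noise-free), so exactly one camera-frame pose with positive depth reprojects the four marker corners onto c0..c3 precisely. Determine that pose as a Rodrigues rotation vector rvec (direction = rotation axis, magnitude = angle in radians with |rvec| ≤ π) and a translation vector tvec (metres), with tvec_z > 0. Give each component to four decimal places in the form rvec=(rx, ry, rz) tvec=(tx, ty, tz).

rvec=(0.1129, 0.3928, -0.5927) tvec=(-0.3655, 0.1437, 1.4404)

Intrinsics K: fx=508.4, fy=627.4, cx=309.4, cy=221.5
Marker side s = 0.221 m; corners in marker frame (Z=0):
  M0 = (-0.1105, +0.1105, 0)
  M1 = (+0.1105, +0.1105, 0)
  M2 = (+0.1105, -0.1105, 0)
  M3 = (-0.1105, -0.1105, 0)
Detected image corners:
  c0 = (176.753556, 345.290381) px
  c1 = (229.517675, 301.167942) px
  c2 = (184.283792, 219.173019) px
  c3 = (134.221356, 268.025102) px
Planar DLT: solve 8×8 A·h = b for H (H[2,2]=1):
  H  [+183.34661 +197.36837 +180.40783]
  H  [-287.45123 +358.40998 +284.08817]
  H  [-0.27202 -0.00559 +1.00000]
B = K⁻¹H; ‖b₁‖=0.694261, ‖b₂‖=0.694261; λ = 2/(‖b₁‖+‖b₂‖) = 1.440381, sign → tz>0 ⇒ λ=+1.440381
r₁ = λ·B[:,0] = (+0.75790,-0.52160,-0.39182); r₂ = λ·B[:,1] = (+0.56408,+0.82568,-0.00806)
r₃ = r₁×r₂ = (+0.32772,-0.21491,+0.92001); SVD([r₁ r₂ r₃]) → R = UVᵀ:
  R  [+0.75790 +0.56408 +0.32772]
  R  [-0.52160 +0.82568 -0.21491]
  R  [-0.39182 -0.00806 +0.92001]
t = (-0.36546, +0.14369, +1.44038) m
tr R = 2.503589; θ = arccos((tr R − 1)/2) = 0.720017 rad = 41.254°
axis k = ((R−Rᵀ)₃₂, (R−Rᵀ)₁₃, (R−Rᵀ)₂₁) / (2 sinθ) = (+0.156848, +0.545600, -0.823237)
rvec = θ·k = (+0.112933, +0.392841, -0.592745)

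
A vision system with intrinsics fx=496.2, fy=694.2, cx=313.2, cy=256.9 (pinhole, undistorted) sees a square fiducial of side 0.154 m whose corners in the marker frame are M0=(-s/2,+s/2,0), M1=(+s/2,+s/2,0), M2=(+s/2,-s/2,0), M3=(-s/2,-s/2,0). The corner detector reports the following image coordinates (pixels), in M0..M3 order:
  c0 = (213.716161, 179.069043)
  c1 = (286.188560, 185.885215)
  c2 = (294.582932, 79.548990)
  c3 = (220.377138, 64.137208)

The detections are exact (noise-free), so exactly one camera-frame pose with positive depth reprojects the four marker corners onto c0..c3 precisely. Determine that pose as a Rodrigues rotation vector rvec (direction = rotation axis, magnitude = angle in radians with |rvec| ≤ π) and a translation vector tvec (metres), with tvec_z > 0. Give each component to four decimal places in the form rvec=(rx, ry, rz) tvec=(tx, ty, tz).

rvec=(0.2262, -0.4890, 0.0699) tvec=(-0.1146, -0.1811, 0.9772)

Intrinsics K: fx=496.2, fy=694.2, cx=313.2, cy=256.9
Marker side s = 0.154 m; corners in marker frame (Z=0):
  M0 = (-0.0770, +0.0770, 0)
  M1 = (+0.0770, +0.0770, 0)
  M2 = (+0.0770, -0.0770, 0)
  M3 = (-0.0770, -0.0770, 0)
Detected image corners:
  c0 = (213.716161, 179.069043) px
  c1 = (286.188560, 185.885215) px
  c2 = (294.582932, 79.548990) px
  c3 = (220.377138, 64.137208) px
Planar DLT: solve 8×8 A·h = b for H (H[2,2]=1):
  H  [+598.96328 +2.45548 +255.02419]
  H  [+133.29002 +743.19700 +128.23262]
  H  [+0.48410 +0.20317 +1.00000]
B = K⁻¹H; ‖b₁‖=1.023372, ‖b₂‖=1.023372; λ = 2/(‖b₁‖+‖b₂‖) = 0.977162, sign → tz>0 ⇒ λ=+0.977162
r₁ = λ·B[:,0] = (+0.88095,+0.01256,+0.47304); r₂ = λ·B[:,1] = (-0.12047,+0.97266,+0.19853)
r₃ = r₁×r₂ = (-0.45762,-0.23188,+0.85838); SVD([r₁ r₂ r₃]) → R = UVᵀ:
  R  [+0.88095 -0.12047 -0.45762]
  R  [+0.01256 +0.97266 -0.23188]
  R  [+0.47304 +0.19853 +0.85838]
t = (-0.11457, -0.18111, +0.97716) m
tr R = 2.711995; θ = arccos((tr R − 1)/2) = 0.543319 rad = 31.130°
axis k = ((R−Rᵀ)₃₂, (R−Rᵀ)₁₃, (R−Rᵀ)₂₁) / (2 sinθ) = (+0.416269, -0.900092, +0.128667)
rvec = θ·k = (+0.226167, -0.489037, +0.069907)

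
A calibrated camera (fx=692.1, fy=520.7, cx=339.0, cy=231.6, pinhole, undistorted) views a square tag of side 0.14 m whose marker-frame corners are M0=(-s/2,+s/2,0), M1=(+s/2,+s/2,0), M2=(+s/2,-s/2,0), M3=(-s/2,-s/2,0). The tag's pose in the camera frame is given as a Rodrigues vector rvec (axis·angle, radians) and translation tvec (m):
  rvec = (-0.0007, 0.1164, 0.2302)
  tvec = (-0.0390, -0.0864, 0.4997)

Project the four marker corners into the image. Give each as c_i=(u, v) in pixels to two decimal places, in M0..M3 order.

Intrinsics K: fx=692.1, fy=520.7, cx=339.0, cy=231.6
Marker side s = 0.14 m; corners in marker frame (Z=0):
  M0 = (-0.0700, +0.0700, 0)
  M1 = (+0.0700, +0.0700, 0)
  M2 = (+0.0700, -0.0700, 0)
  M3 = (-0.0700, -0.0700, 0)
rvec = (-0.0007, 0.1164, 0.2302), |rvec| = θ = 0.25796 rad = 14.780°
Rodrigues: sinθ=0.25511, 1−cosθ=0.03309; R = I + sinθ·[k]× + (1−cosθ)·[k]×²:
    [+0.96691 -0.22770 +0.11503]
    [+0.22761 +0.97365 +0.01402]
    [-0.11519 +0.01263 +0.99326]
t = (-0.0390, -0.0864, 0.4997) m
M0: Pc = R·M0+t = (-0.12262, -0.03418, +0.50865); u = 692.1·(-0.12262)/0.50865 + 339.0 = 172.1514, v = 520.7·(-0.03418)/0.50865 + 231.6 = 196.6126
M1: Pc = R·M1+t = (+0.01275, -0.00231, +0.49252); u = 692.1·(+0.01275)/0.49252 + 339.0 = 356.9099, v = 520.7·(-0.00231)/0.49252 + 231.6 = 229.1563
M2: Pc = R·M2+t = (+0.04462, -0.13862, +0.49075); u = 692.1·(+0.04462)/0.49075 + 339.0 = 401.9306, v = 520.7·(-0.13862)/0.49075 + 231.6 = 84.5182
M3: Pc = R·M3+t = (-0.09075, -0.17049, +0.50688); u = 692.1·(-0.09075)/0.50688 + 339.0 = 215.0952, v = 520.7·(-0.17049)/0.50688 + 231.6 = 56.4629

c0=(172.15, 196.61) c1=(356.91, 229.16) c2=(401.93, 84.52) c3=(215.10, 56.46)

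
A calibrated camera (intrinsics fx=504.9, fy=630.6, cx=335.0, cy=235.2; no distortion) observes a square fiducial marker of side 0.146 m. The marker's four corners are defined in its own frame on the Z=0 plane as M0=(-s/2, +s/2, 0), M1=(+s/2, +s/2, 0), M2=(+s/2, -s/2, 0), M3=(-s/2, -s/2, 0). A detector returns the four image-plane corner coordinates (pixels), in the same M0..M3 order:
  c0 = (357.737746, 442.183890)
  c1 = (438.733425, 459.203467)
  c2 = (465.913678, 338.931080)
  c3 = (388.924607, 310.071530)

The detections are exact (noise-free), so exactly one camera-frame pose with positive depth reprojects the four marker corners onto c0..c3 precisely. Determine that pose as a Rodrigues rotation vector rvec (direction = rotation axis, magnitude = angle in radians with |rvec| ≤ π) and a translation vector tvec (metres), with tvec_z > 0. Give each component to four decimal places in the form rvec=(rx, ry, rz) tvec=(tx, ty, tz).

rvec=(0.0015, -0.4975, 0.3086) tvec=(0.1123, 0.1718, 0.7103)

Intrinsics K: fx=504.9, fy=630.6, cx=335.0, cy=235.2
Marker side s = 0.146 m; corners in marker frame (Z=0):
  M0 = (-0.0730, +0.0730, 0)
  M1 = (+0.0730, +0.0730, 0)
  M2 = (+0.0730, -0.0730, 0)
  M3 = (-0.0730, -0.0730, 0)
Detected image corners:
  c0 = (357.737746, 442.183890) px
  c1 = (438.733425, 459.203467) px
  c2 = (465.913678, 338.931080) px
  c3 = (388.924607, 310.071530) px
Planar DLT: solve 8×8 A·h = b for H (H[2,2]=1):
  H  [+813.97247 -241.77304 +414.84403]
  H  [+413.77111 +822.42587 +387.67653]
  H  [+0.66137 -0.10307 +1.00000]
B = K⁻¹H; ‖b₁‖=1.407758, ‖b₂‖=1.407758; λ = 2/(‖b₁‖+‖b₂‖) = 0.710350, sign → tz>0 ⇒ λ=+0.710350
r₁ = λ·B[:,0] = (+0.83347,+0.29087,+0.46980); r₂ = λ·B[:,1] = (-0.29158,+0.95374,-0.07321)
r₃ = r₁×r₂ = (-0.46937,-0.07596,+0.87973); SVD([r₁ r₂ r₃]) → R = UVᵀ:
  R  [+0.83347 -0.29158 -0.46937]
  R  [+0.29087 +0.95374 -0.07596]
  R  [+0.46980 -0.07321 +0.87973]
t = (+0.11233, +0.17176, +0.71035) m
tr R = 2.666944; θ = arccos((tr R − 1)/2) = 0.585435 rad = 33.543°
axis k = ((R−Rᵀ)₃₂, (R−Rᵀ)₁₃, (R−Rᵀ)₂₁) / (2 sinθ) = (+0.002490, -0.849834, +0.527044)
rvec = θ·k = (+0.001458, -0.497523, +0.308550)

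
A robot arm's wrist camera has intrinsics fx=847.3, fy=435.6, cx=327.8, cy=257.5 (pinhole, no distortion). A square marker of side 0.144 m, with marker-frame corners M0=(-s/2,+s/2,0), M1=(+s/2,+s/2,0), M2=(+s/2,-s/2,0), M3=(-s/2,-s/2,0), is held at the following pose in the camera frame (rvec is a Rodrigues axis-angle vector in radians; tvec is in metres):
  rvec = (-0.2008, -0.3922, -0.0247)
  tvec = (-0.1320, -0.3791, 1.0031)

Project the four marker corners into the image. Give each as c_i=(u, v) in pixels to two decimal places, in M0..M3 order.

c0=(156.90, 117.29) c1=(277.01, 125.79) c2=(271.02, 70.38) c3=(153.89, 59.03)

Intrinsics K: fx=847.3, fy=435.6, cx=327.8, cy=257.5
Marker side s = 0.144 m; corners in marker frame (Z=0):
  M0 = (-0.0720, +0.0720, 0)
  M1 = (+0.0720, +0.0720, 0)
  M2 = (+0.0720, -0.0720, 0)
  M3 = (-0.0720, -0.0720, 0)
rvec = (-0.2008, -0.3922, -0.0247), |rvec| = θ = 0.44131 rad = 25.285°
Rodrigues: sinθ=0.42712, 1−cosθ=0.09581; R = I + sinθ·[k]× + (1−cosθ)·[k]×²:
    [+0.92403 +0.06265 -0.37715]
    [+0.01484 +0.97986 +0.19911]
    [+0.38203 -0.18958 +0.90449]
t = (-0.1320, -0.3791, 1.0031) m
M0: Pc = R·M0+t = (-0.19402, -0.30962, +0.96194); u = 847.3·(-0.19402)/0.96194 + 327.8 = 156.9036, v = 435.6·(-0.30962)/0.96194 + 257.5 = 117.2948
M1: Pc = R·M1+t = (-0.06096, -0.30748, +1.01696); u = 847.3·(-0.06096)/1.01696 + 327.8 = 277.0105, v = 435.6·(-0.30748)/1.01696 + 257.5 = 125.7943
M2: Pc = R·M2+t = (-0.06998, -0.44858, +1.04426); u = 847.3·(-0.06998)/1.04426 + 327.8 = 271.0184, v = 435.6·(-0.44858)/1.04426 + 257.5 = 70.3789
M3: Pc = R·M3+t = (-0.20304, -0.45072, +0.98924); u = 847.3·(-0.20304)/0.98924 + 327.8 = 153.8929, v = 435.6·(-0.45072)/0.98924 + 257.5 = 59.0322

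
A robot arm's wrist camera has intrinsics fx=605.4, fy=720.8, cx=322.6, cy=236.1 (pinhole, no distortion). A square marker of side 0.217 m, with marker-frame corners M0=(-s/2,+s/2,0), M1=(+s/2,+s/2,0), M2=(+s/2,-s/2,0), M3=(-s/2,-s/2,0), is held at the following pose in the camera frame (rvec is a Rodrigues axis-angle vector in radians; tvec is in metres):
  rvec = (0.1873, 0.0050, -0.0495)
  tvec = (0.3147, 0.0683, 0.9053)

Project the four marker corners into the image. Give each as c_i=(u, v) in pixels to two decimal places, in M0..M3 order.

c0=(460.94, 376.18) c1=(603.19, 368.25) c2=(608.62, 200.67) c3=(459.88, 209.35)

Intrinsics K: fx=605.4, fy=720.8, cx=322.6, cy=236.1
Marker side s = 0.217 m; corners in marker frame (Z=0):
  M0 = (-0.1085, +0.1085, 0)
  M1 = (+0.1085, +0.1085, 0)
  M2 = (+0.1085, -0.1085, 0)
  M3 = (-0.1085, -0.1085, 0)
rvec = (0.1873, 0.0050, -0.0495), |rvec| = θ = 0.19380 rad = 11.104°
Rodrigues: sinθ=0.19258, 1−cosθ=0.01872; R = I + sinθ·[k]× + (1−cosθ)·[k]×²:
    [+0.99877 +0.04966 +0.00035]
    [-0.04872 +0.98129 -0.18625]
    [-0.00959 +0.18601 +0.98250]
t = (0.3147, 0.0683, 0.9053) m
M0: Pc = R·M0+t = (+0.21172, +0.18006, +0.92652); u = 605.4·(+0.21172)/0.92652 + 322.6 = 460.9413, v = 720.8·(+0.18006)/0.92652 + 236.1 = 376.1776
M1: Pc = R·M1+t = (+0.42845, +0.16948, +0.92444); u = 605.4·(+0.42845)/0.92444 + 322.6 = 603.1868, v = 720.8·(+0.16948)/0.92444 + 236.1 = 368.2489
M2: Pc = R·M2+t = (+0.41768, -0.04346, +0.88408); u = 605.4·(+0.41768)/0.88408 + 322.6 = 608.6183, v = 720.8·(-0.04346)/0.88408 + 236.1 = 200.6691
M3: Pc = R·M3+t = (+0.20095, -0.03288, +0.88616); u = 605.4·(+0.20095)/0.88616 + 322.6 = 459.8809, v = 720.8·(-0.03288)/0.88616 + 236.1 = 209.3524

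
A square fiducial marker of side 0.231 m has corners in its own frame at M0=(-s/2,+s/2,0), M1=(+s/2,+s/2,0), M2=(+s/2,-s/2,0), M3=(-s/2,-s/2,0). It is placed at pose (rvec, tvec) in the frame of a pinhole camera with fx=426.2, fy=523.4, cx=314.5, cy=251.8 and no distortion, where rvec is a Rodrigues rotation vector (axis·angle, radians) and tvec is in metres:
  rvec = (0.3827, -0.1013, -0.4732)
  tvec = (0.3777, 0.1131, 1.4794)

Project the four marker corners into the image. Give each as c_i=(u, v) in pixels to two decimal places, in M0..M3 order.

c0=(405.29, 341.62) c1=(462.45, 304.83) c2=(442.41, 239.01) c3=(381.71, 277.98)

Intrinsics K: fx=426.2, fy=523.4, cx=314.5, cy=251.8
Marker side s = 0.231 m; corners in marker frame (Z=0):
  M0 = (-0.1155, +0.1155, 0)
  M1 = (+0.1155, +0.1155, 0)
  M2 = (+0.1155, -0.1155, 0)
  M3 = (-0.1155, -0.1155, 0)
rvec = (0.3827, -0.1013, -0.4732), |rvec| = θ = 0.61696 rad = 35.349°
Rodrigues: sinθ=0.57856, 1−cosθ=0.18436; R = I + sinθ·[k]× + (1−cosθ)·[k]×²:
    [+0.88658 +0.42497 -0.18271]
    [-0.46252 +0.82061 -0.33566]
    [+0.00728 +0.38210 +0.92409]
t = (0.3777, 0.1131, 1.4794) m
M0: Pc = R·M0+t = (+0.32438, +0.26130, +1.52269); u = 426.2·(+0.32438)/1.52269 + 314.5 = 405.2949, v = 523.4·(+0.26130)/1.52269 + 251.8 = 341.6183
M1: Pc = R·M1+t = (+0.52918, +0.15446, +1.52437); u = 426.2·(+0.52918)/1.52437 + 314.5 = 462.4546, v = 523.4·(+0.15446)/1.52437 + 251.8 = 304.8342
M2: Pc = R·M2+t = (+0.43102, -0.03510, +1.43611); u = 426.2·(+0.43102)/1.43611 + 314.5 = 442.4143, v = 523.4·(-0.03510)/1.43611 + 251.8 = 239.0068
M3: Pc = R·M3+t = (+0.22622, +0.07174, +1.43443); u = 426.2·(+0.22622)/1.43443 + 314.5 = 381.7139, v = 523.4·(+0.07174)/1.43443 + 251.8 = 277.9771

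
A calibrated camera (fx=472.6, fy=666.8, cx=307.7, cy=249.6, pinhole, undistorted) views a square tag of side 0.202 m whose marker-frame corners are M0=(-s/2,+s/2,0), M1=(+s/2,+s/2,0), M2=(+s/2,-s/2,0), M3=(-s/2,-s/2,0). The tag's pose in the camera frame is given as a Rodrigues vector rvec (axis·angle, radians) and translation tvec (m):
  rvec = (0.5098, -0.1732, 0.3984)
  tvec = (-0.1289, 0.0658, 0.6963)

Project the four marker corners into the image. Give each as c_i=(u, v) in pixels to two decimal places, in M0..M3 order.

c0=(134.21, 355.45) c1=(259.21, 405.65) c2=(310.84, 267.46) c3=(172.43, 198.63)

Intrinsics K: fx=472.6, fy=666.8, cx=307.7, cy=249.6
Marker side s = 0.202 m; corners in marker frame (Z=0):
  M0 = (-0.1010, +0.1010, 0)
  M1 = (+0.1010, +0.1010, 0)
  M2 = (+0.1010, -0.1010, 0)
  M3 = (-0.1010, -0.1010, 0)
rvec = (0.5098, -0.1732, 0.3984), |rvec| = θ = 0.66979 rad = 38.376°
Rodrigues: sinθ=0.62082, 1−cosθ=0.21605; R = I + sinθ·[k]× + (1−cosθ)·[k]×²:
    [+0.90911 -0.41180 -0.06273]
    [+0.32675 +0.79840 -0.50576]
    [+0.25835 +0.43930 +0.86039]
t = (-0.1289, 0.0658, 0.6963) m
M0: Pc = R·M0+t = (-0.26231, +0.11344, +0.71458); u = 472.6·(-0.26231)/0.71458 + 307.7 = 134.2144, v = 666.8·(+0.11344)/0.71458 + 249.6 = 355.4523
M1: Pc = R·M1+t = (-0.07867, +0.17944, +0.76676); u = 472.6·(-0.07867)/0.76676 + 307.7 = 259.2107, v = 666.8·(+0.17944)/0.76676 + 249.6 = 405.6466
M2: Pc = R·M2+t = (+0.00451, +0.01816, +0.67802); u = 472.6·(+0.00451)/0.67802 + 307.7 = 310.8450, v = 666.8·(+0.01816)/0.67802 + 249.6 = 267.4627
M3: Pc = R·M3+t = (-0.17913, -0.04784, +0.62584); u = 472.6·(-0.17913)/0.62584 + 307.7 = 172.4309, v = 666.8·(-0.04784)/0.62584 + 249.6 = 198.6286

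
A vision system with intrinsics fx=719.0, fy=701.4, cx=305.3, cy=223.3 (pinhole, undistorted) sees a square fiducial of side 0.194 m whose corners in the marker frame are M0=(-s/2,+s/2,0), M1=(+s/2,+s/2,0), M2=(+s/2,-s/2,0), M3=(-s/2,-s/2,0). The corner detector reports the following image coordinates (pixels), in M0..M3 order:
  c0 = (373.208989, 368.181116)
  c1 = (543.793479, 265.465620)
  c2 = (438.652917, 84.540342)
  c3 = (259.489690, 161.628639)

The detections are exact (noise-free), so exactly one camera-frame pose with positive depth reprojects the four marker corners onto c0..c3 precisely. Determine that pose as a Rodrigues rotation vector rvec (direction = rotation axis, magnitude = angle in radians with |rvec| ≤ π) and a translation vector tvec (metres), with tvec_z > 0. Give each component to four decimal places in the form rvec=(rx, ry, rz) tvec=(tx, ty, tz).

Intrinsics K: fx=719.0, fy=701.4, cx=305.3, cy=223.3
Marker side s = 0.194 m; corners in marker frame (Z=0):
  M0 = (-0.0970, +0.0970, 0)
  M1 = (+0.0970, +0.0970, 0)
  M2 = (+0.0970, -0.0970, 0)
  M3 = (-0.0970, -0.0970, 0)
Detected image corners:
  c0 = (373.208989, 368.181116) px
  c1 = (543.793479, 265.465620) px
  c2 = (438.652917, 84.540342) px
  c3 = (259.489690, 161.628639) px
Planar DLT: solve 8×8 A·h = b for H (H[2,2]=1):
  H  [+1151.78101 +508.35721 +408.32427]
  H  [-326.32290 +965.06025 +215.98786]
  H  [+0.61934 -0.13469 +1.00000]
B = K⁻¹H; ‖b₁‖=1.617139, ‖b₂‖=1.617139; λ = 2/(‖b₁‖+‖b₂‖) = 0.618376, sign → tz>0 ⇒ λ=+0.618376
r₁ = λ·B[:,0] = (+0.82797,-0.40962,+0.38298); r₂ = λ·B[:,1] = (+0.47258,+0.87734,-0.08329)
r₃ = r₁×r₂ = (-0.30189,+0.24995,+0.91999); SVD([r₁ r₂ r₃]) → R = UVᵀ:
  R  [+0.82797 +0.47258 -0.30189]
  R  [-0.40962 +0.87734 +0.24995]
  R  [+0.38298 -0.08329 +0.91999]
t = (+0.08861, -0.00645, +0.61838) m
tr R = 2.625304; θ = arccos((tr R − 1)/2) = 0.622108 rad = 35.644°
axis k = ((R−Rᵀ)₃₂, (R−Rᵀ)₁₃, (R−Rᵀ)₂₁) / (2 sinθ) = (-0.285921, -0.587625, -0.756932)
rvec = θ·k = (-0.177874, -0.365566, -0.470894)

rvec=(-0.1779, -0.3656, -0.4709) tvec=(0.0886, -0.0064, 0.6184)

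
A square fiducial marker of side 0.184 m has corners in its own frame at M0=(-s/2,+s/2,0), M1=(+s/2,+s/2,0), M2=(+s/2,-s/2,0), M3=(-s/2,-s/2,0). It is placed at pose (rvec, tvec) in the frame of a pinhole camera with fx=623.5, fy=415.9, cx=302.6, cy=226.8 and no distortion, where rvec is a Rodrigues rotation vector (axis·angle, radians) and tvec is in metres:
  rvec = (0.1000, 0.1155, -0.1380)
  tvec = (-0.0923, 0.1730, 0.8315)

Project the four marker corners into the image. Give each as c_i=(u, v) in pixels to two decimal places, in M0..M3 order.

c0=(178.29, 361.55) c1=(311.14, 353.06) c2=(291.14, 262.79) c3=(156.16, 273.86)

Intrinsics K: fx=623.5, fy=415.9, cx=302.6, cy=226.8
Marker side s = 0.184 m; corners in marker frame (Z=0):
  M0 = (-0.0920, +0.0920, 0)
  M1 = (+0.0920, +0.0920, 0)
  M2 = (+0.0920, -0.0920, 0)
  M3 = (-0.0920, -0.0920, 0)
rvec = (0.1000, 0.1155, -0.1380), |rvec| = θ = 0.20587 rad = 11.796°
Rodrigues: sinθ=0.20442, 1−cosθ=0.02112; R = I + sinθ·[k]× + (1−cosθ)·[k]×²:
    [+0.98386 +0.14278 +0.10781]
    [-0.13127 +0.98553 -0.10724]
    [-0.12156 +0.09135 +0.98837]
t = (-0.0923, 0.1730, 0.8315) m
M0: Pc = R·M0+t = (-0.16968, +0.27575, +0.85109); u = 623.5·(-0.16968)/0.85109 + 302.6 = 178.2941, v = 415.9·(+0.27575)/0.85109 + 226.8 = 361.5483
M1: Pc = R·M1+t = (+0.01135, +0.25159, +0.82872); u = 623.5·(+0.01135)/0.82872 + 302.6 = 311.1405, v = 415.9·(+0.25159)/0.82872 + 226.8 = 353.0632
M2: Pc = R·M2+t = (-0.01492, +0.07025, +0.81191); u = 623.5·(-0.01492)/0.81191 + 302.6 = 291.1421, v = 415.9·(+0.07025)/0.81191 + 226.8 = 262.7876
M3: Pc = R·M3+t = (-0.19595, +0.09441, +0.83428); u = 623.5·(-0.19595)/0.83428 + 302.6 = 156.1553, v = 415.9·(+0.09441)/0.83428 + 226.8 = 273.8639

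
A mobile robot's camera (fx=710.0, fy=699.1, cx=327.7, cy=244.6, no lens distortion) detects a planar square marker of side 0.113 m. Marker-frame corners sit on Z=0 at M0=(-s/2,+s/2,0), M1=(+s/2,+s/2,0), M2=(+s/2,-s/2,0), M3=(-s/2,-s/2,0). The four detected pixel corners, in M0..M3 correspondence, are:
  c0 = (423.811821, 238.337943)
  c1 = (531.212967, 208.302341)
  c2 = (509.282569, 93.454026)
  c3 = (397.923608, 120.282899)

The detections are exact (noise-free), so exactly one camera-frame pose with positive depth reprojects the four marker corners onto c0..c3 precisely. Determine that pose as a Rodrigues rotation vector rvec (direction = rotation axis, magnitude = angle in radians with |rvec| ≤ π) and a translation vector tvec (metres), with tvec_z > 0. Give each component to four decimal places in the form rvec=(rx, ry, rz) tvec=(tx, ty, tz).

rvec=(0.1432, -0.2256, -0.2516) tvec=(0.1298, -0.0749, 0.6634)

Intrinsics K: fx=710.0, fy=699.1, cx=327.7, cy=244.6
Marker side s = 0.113 m; corners in marker frame (Z=0):
  M0 = (-0.0565, +0.0565, 0)
  M1 = (+0.0565, +0.0565, 0)
  M2 = (+0.0565, -0.0565, 0)
  M3 = (-0.0565, -0.0565, 0)
Detected image corners:
  c0 = (423.811821, 238.337943) px
  c1 = (531.212967, 208.302341) px
  c2 = (509.282569, 93.454026) px
  c3 = (397.923608, 120.282899) px
Planar DLT: solve 8×8 A·h = b for H (H[2,2]=1):
  H  [+1109.97197 +329.26607 +466.67310]
  H  [-201.36902 +1072.13907 +165.68256]
  H  [+0.30556 +0.25342 +1.00000]
B = K⁻¹H; ‖b₁‖=1.507420, ‖b₂‖=1.507420; λ = 2/(‖b₁‖+‖b₂‖) = 0.663385, sign → tz>0 ⇒ λ=+0.663385
r₁ = λ·B[:,0] = (+0.94354,-0.26200,+0.20271); r₂ = λ·B[:,1] = (+0.23005,+0.95855,+0.16812)
r₃ = r₁×r₂ = (-0.23835,-0.11199,+0.96470); SVD([r₁ r₂ r₃]) → R = UVᵀ:
  R  [+0.94354 +0.23005 -0.23835]
  R  [-0.26200 +0.95855 -0.11199]
  R  [+0.20271 +0.16812 +0.96470]
t = (+0.12985, -0.07489, +0.66339) m
tr R = 2.866785; θ = arccos((tr R − 1)/2) = 0.367043 rad = 21.030°
axis k = ((R−Rᵀ)₃₂, (R−Rᵀ)₁₃, (R−Rᵀ)₂₁) / (2 sinθ) = (+0.390273, -0.614531, -0.685593)
rvec = θ·k = (+0.143247, -0.225559, -0.251642)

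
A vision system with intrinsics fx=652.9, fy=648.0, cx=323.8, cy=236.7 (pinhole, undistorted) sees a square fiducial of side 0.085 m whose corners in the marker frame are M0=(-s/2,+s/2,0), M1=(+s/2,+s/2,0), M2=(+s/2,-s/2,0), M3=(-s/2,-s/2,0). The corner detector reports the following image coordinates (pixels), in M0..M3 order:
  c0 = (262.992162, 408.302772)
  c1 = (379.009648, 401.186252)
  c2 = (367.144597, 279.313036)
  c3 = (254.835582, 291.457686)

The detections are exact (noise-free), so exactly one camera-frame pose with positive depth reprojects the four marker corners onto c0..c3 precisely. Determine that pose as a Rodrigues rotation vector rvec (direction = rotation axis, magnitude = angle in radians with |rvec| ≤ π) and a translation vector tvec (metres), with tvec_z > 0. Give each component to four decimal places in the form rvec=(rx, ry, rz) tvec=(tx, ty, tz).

rvec=(-0.1458, 0.2556, -0.1058) tvec=(-0.0065, 0.0775, 0.4664)

Intrinsics K: fx=652.9, fy=648.0, cx=323.8, cy=236.7
Marker side s = 0.085 m; corners in marker frame (Z=0):
  M0 = (-0.0425, +0.0425, 0)
  M1 = (+0.0425, +0.0425, 0)
  M2 = (+0.0425, -0.0425, 0)
  M3 = (-0.0425, -0.0425, 0)
Detected image corners:
  c0 = (262.992162, 408.302772) px
  c1 = (379.009648, 401.186252) px
  c2 = (367.144597, 279.313036) px
  c3 = (254.835582, 291.457686) px
Planar DLT: solve 8×8 A·h = b for H (H[2,2]=1):
  H  [+1177.60261 +11.01223 +314.65581]
  H  [-294.10210 +1287.51398 +344.31886]
  H  [-0.52274 -0.33633 +1.00000]
B = K⁻¹H; ‖b₁‖=2.144276, ‖b₂‖=2.144276; λ = 2/(‖b₁‖+‖b₂‖) = 0.466358, sign → tz>0 ⇒ λ=+0.466358
r₁ = λ·B[:,0] = (+0.96205,-0.12261,-0.24378); r₂ = λ·B[:,1] = (+0.08565,+0.98390,-0.15685)
r₃ = r₁×r₂ = (+0.25909,+0.13001,+0.95706); SVD([r₁ r₂ r₃]) → R = UVᵀ:
  R  [+0.96205 +0.08565 +0.25909]
  R  [-0.12261 +0.98390 +0.13001]
  R  [-0.24378 -0.15685 +0.95706]
t = (-0.00653, +0.07745, +0.46636) m
tr R = 2.903012; θ = arccos((tr R − 1)/2) = 0.312702 rad = 17.916°
axis k = ((R−Rᵀ)₃₂, (R−Rᵀ)₁₃, (R−Rᵀ)₂₁) / (2 sinθ) = (-0.466246, +0.817332, -0.338501)
rvec = θ·k = (-0.145796, +0.255581, -0.105850)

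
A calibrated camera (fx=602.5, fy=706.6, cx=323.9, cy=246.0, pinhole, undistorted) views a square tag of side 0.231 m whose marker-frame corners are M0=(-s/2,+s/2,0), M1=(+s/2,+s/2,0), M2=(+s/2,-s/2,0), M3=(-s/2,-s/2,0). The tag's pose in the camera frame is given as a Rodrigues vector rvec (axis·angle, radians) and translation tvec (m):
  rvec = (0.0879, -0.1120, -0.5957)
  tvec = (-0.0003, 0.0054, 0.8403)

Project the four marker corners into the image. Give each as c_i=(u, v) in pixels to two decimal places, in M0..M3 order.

c0=(301.63, 384.70) c1=(434.70, 275.05) c2=(345.95, 115.08) c3=(206.57, 224.68)

Intrinsics K: fx=602.5, fy=706.6, cx=323.9, cy=246.0
Marker side s = 0.231 m; corners in marker frame (Z=0):
  M0 = (-0.1155, +0.1155, 0)
  M1 = (+0.1155, +0.1155, 0)
  M2 = (+0.1155, -0.1155, 0)
  M3 = (-0.1155, -0.1155, 0)
rvec = (0.0879, -0.1120, -0.5957), |rvec| = θ = 0.61248 rad = 35.092°
Rodrigues: sinθ=0.57490, 1−cosθ=0.18177; R = I + sinθ·[k]× + (1−cosθ)·[k]×²:
    [+0.82197 +0.55438 -0.13050]
    [-0.56392 +0.82430 -0.05018]
    [+0.07976 +0.11484 +0.99018]
t = (-0.0003, 0.0054, 0.8403) m
M0: Pc = R·M0+t = (-0.03121, +0.16574, +0.84435); u = 602.5·(-0.03121)/0.84435 + 323.9 = 301.6318, v = 706.6·(+0.16574)/0.84435 + 246.0 = 384.7002
M1: Pc = R·M1+t = (+0.15867, +0.03547, +0.86278); u = 602.5·(+0.15867)/0.86278 + 323.9 = 434.7024, v = 706.6·(+0.03547)/0.86278 + 246.0 = 275.0531
M2: Pc = R·M2+t = (+0.03061, -0.15494, +0.83625); u = 602.5·(+0.03061)/0.83625 + 323.9 = 345.9517, v = 706.6·(-0.15494)/0.83625 + 246.0 = 115.0814
M3: Pc = R·M3+t = (-0.15927, -0.02467, +0.81782); u = 602.5·(-0.15927)/0.81782 + 323.9 = 206.5655, v = 706.6·(-0.02467)/0.81782 + 246.0 = 224.6812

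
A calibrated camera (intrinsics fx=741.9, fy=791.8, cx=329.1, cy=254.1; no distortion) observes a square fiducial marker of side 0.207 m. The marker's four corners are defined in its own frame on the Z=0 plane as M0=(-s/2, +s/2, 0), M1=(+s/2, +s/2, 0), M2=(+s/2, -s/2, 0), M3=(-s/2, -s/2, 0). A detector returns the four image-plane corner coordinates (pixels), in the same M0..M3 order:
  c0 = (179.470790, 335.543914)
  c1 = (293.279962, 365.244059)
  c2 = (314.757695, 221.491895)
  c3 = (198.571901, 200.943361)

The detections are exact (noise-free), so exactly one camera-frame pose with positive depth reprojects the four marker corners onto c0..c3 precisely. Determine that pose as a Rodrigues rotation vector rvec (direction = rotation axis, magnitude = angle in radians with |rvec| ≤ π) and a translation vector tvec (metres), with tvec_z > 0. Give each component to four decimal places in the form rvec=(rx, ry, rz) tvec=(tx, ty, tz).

Intrinsics K: fx=741.9, fy=791.8, cx=329.1, cy=254.1
Marker side s = 0.207 m; corners in marker frame (Z=0):
  M0 = (-0.1035, +0.1035, 0)
  M1 = (+0.1035, +0.1035, 0)
  M2 = (+0.1035, -0.1035, 0)
  M3 = (-0.1035, -0.1035, 0)
Detected image corners:
  c0 = (179.470790, 335.543914) px
  c1 = (293.279962, 365.244059) px
  c2 = (314.757695, 221.491895) px
  c3 = (198.571901, 200.943361) px
Planar DLT: solve 8×8 A·h = b for H (H[2,2]=1):
  H  [+475.32000 -87.36051 +244.53950]
  H  [+30.11868 +683.52313 +280.68851]
  H  [-0.32532 +0.04244 +1.00000]
B = K⁻¹H; ‖b₁‖=0.861586, ‖b₂‖=0.861586; λ = 2/(‖b₁‖+‖b₂‖) = 1.160651, sign → tz>0 ⇒ λ=+1.160651
r₁ = λ·B[:,0] = (+0.91110,+0.16532,-0.37758); r₂ = λ·B[:,1] = (-0.15852,+0.98613,+0.04926)
r₃ = r₁×r₂ = (+0.38049,+0.01497,+0.92466); SVD([r₁ r₂ r₃]) → R = UVᵀ:
  R  [+0.91110 -0.15852 +0.38049]
  R  [+0.16532 +0.98613 +0.01497]
  R  [-0.37758 +0.04926 +0.92466]
t = (-0.13229, +0.03897, +1.16065) m
tr R = 2.821888; θ = arccos((tr R − 1)/2) = 0.425230 rad = 24.364°
axis k = ((R−Rᵀ)₃₂, (R−Rᵀ)₁₃, (R−Rᵀ)₂₁) / (2 sinθ) = (+0.041555, +0.918810, +0.392507)
rvec = θ·k = (+0.017671, +0.390705, +0.166906)

rvec=(0.0177, 0.3907, 0.1669) tvec=(-0.1323, 0.0390, 1.1607)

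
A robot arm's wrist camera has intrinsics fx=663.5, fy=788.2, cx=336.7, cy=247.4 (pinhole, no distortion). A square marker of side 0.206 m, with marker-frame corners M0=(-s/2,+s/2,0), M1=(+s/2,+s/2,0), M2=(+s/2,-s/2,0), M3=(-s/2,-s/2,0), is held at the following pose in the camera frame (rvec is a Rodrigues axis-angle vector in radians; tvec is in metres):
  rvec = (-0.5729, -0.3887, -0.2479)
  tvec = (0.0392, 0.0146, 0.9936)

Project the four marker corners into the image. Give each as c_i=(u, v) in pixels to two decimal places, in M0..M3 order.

Intrinsics K: fx=663.5, fy=788.2, cx=336.7, cy=247.4
Marker side s = 0.206 m; corners in marker frame (Z=0):
  M0 = (-0.1030, +0.1030, 0)
  M1 = (+0.1030, +0.1030, 0)
  M2 = (+0.1030, -0.1030, 0)
  M3 = (-0.1030, -0.1030, 0)
rvec = (-0.5729, -0.3887, -0.2479), |rvec| = θ = 0.73536 rad = 42.133°
Rodrigues: sinθ=0.67086, 1−cosθ=0.25841; R = I + sinθ·[k]× + (1−cosθ)·[k]×²:
    [+0.89843 +0.33257 -0.28673]
    [-0.11974 +0.81379 +0.56869]
    [+0.42247 -0.47660 +0.77096]
t = (0.0392, 0.0146, 0.9936) m
M0: Pc = R·M0+t = (-0.01908, +0.11075, +0.90100); u = 663.5·(-0.01908)/0.90100 + 336.7 = 322.6465, v = 788.2·(+0.11075)/0.90100 + 247.4 = 344.2881
M1: Pc = R·M1+t = (+0.16599, +0.08609, +0.98802); u = 663.5·(+0.16599)/0.98802 + 336.7 = 448.1713, v = 788.2·(+0.08609)/0.98802 + 247.4 = 316.0763
M2: Pc = R·M2+t = (+0.09748, -0.08155, +1.08620); u = 663.5·(+0.09748)/1.08620 + 336.7 = 396.2473, v = 788.2·(-0.08155)/1.08620 + 247.4 = 188.2211
M3: Pc = R·M3+t = (-0.08759, -0.05689, +0.99918); u = 663.5·(-0.08759)/0.99918 + 336.7 = 278.5339, v = 788.2·(-0.05689)/0.99918 + 247.4 = 202.5245

c0=(322.65, 344.29) c1=(448.17, 316.08) c2=(396.25, 188.22) c3=(278.53, 202.52)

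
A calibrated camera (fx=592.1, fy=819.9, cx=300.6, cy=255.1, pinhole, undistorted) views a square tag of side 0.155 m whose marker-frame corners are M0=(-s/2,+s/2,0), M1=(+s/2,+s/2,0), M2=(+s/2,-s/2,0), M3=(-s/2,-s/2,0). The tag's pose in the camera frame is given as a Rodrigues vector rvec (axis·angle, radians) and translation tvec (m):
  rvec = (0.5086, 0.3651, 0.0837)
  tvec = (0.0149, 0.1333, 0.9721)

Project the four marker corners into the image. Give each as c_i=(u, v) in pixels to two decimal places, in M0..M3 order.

c0=(268.31, 403.89) c1=(353.51, 433.08) c2=(356.76, 326.14) c3=(264.64, 300.19)

Intrinsics K: fx=592.1, fy=819.9, cx=300.6, cy=255.1
Marker side s = 0.155 m; corners in marker frame (Z=0):
  M0 = (-0.0775, +0.0775, 0)
  M1 = (+0.0775, +0.0775, 0)
  M2 = (+0.0775, -0.0775, 0)
  M3 = (-0.0775, -0.0775, 0)
rvec = (0.5086, 0.3651, 0.0837), |rvec| = θ = 0.63165 rad = 36.191°
Rodrigues: sinθ=0.59047, 1−cosθ=0.19294; R = I + sinθ·[k]× + (1−cosθ)·[k]×²:
    [+0.93215 +0.01155 +0.36189]
    [+0.16804 +0.87152 -0.46067]
    [-0.32072 +0.49023 +0.81044]
t = (0.0149, 0.1333, 0.9721) m
M0: Pc = R·M0+t = (-0.05645, +0.18782, +1.03495); u = 592.1·(-0.05645)/1.03495 + 300.6 = 268.3068, v = 819.9·(+0.18782)/1.03495 + 255.1 = 403.8931
M1: Pc = R·M1+t = (+0.08804, +0.21387, +0.98524); u = 592.1·(+0.08804)/0.98524 + 300.6 = 353.5078, v = 819.9·(+0.21387)/0.98524 + 255.1 = 433.0762
M2: Pc = R·M2+t = (+0.08625, +0.07878, +0.90925); u = 592.1·(+0.08625)/0.90925 + 300.6 = 356.7630, v = 819.9·(+0.07878)/0.90925 + 255.1 = 326.1389
M3: Pc = R·M3+t = (-0.05824, +0.05273, +0.95896); u = 592.1·(-0.05824)/0.95896 + 300.6 = 264.6422, v = 819.9·(+0.05273)/0.95896 + 255.1 = 300.1868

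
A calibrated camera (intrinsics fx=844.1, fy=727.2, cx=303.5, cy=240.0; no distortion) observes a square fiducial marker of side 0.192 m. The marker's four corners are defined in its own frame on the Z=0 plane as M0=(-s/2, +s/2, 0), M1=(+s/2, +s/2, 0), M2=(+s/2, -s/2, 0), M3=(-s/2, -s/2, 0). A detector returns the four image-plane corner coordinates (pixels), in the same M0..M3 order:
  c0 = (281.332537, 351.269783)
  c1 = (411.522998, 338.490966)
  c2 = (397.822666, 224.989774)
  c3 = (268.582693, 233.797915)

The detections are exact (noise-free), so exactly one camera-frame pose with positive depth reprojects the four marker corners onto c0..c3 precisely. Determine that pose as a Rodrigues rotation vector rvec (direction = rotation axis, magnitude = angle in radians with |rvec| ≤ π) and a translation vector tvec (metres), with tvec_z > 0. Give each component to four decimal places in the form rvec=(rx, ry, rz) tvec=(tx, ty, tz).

Intrinsics K: fx=844.1, fy=727.2, cx=303.5, cy=240.0
Marker side s = 0.192 m; corners in marker frame (Z=0):
  M0 = (-0.0960, +0.0960, 0)
  M1 = (+0.0960, +0.0960, 0)
  M2 = (+0.0960, -0.0960, 0)
  M3 = (-0.0960, -0.0960, 0)
Detected image corners:
  c0 = (281.332537, 351.269783) px
  c1 = (411.522998, 338.490966) px
  c2 = (397.822666, 224.989774) px
  c3 = (268.582693, 233.797915) px
Planar DLT: solve 8×8 A·h = b for H (H[2,2]=1):
  H  [+734.66379 +49.93007 +340.86219]
  H  [-6.24168 +585.27198 +286.73723]
  H  [+0.17385 -0.05589 +1.00000]
B = K⁻¹H; ‖b₁‖=0.828966, ‖b₂‖=0.828966; λ = 2/(‖b₁‖+‖b₂‖) = 1.206322, sign → tz>0 ⇒ λ=+1.206322
r₁ = λ·B[:,0] = (+0.97452,-0.07957,+0.20972); r₂ = λ·B[:,1] = (+0.09560,+0.99313,-0.06742)
r₃ = r₁×r₂ = (-0.20292,+0.08575,+0.97543); SVD([r₁ r₂ r₃]) → R = UVᵀ:
  R  [+0.97452 +0.09560 -0.20292]
  R  [-0.07957 +0.99313 +0.08575]
  R  [+0.20972 -0.06742 +0.97543]
t = (+0.05340, +0.07753, +1.20632) m
tr R = 2.943087; θ = arccos((tr R − 1)/2) = 0.239133 rad = 13.701°
axis k = ((R−Rᵀ)₃₂, (R−Rᵀ)₁₃, (R−Rᵀ)₂₁) / (2 sinθ) = (-0.323335, -0.871050, -0.369766)
rvec = θ·k = (-0.077320, -0.208297, -0.088423)

rvec=(-0.0773, -0.2083, -0.0884) tvec=(0.0534, 0.0775, 1.2063)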